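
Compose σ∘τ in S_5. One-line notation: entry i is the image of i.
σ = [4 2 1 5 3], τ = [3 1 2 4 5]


σ∘τ: apply τ first, then σ
1 →τ 3 →σ 1
2 →τ 1 →σ 4
3 →τ 2 →σ 2
4 →τ 4 →σ 5
5 →τ 5 →σ 3

σ∘τ = [1 4 2 5 3]


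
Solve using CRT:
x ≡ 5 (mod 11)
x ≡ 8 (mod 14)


m₁ = 11, m₂ = 14, gcd = 1, so CRT applies. M = m₁·m₂ = 154
Let M₁ = M/m₁ = 14, M₂ = M/m₂ = 11
Find y₁ ≡ M₁⁻¹ (mod m₁): 14⁻¹ ≡ 4 (mod 11)
Find y₂ ≡ M₂⁻¹ (mod m₂): 11⁻¹ ≡ 9 (mod 14)
x = a₁·M₁·y₁ + a₂·M₂·y₂ = 5·14·4 + 8·11·9 = 1072
Reduce mod 154: x ≡ 148
Check: 148 mod 11 = 5 ✓, 148 mod 14 = 8 ✓

x ≡ 148 (mod 154)


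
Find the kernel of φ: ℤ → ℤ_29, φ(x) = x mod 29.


Kernel = preimage of identity
ker(φ) = {x ∈ ℤ : x ≡ 0 (mod 29)} = 29ℤ = {0, ±29, ±58, ...}

ker(φ) = 29ℤ


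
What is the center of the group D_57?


Z(G) = {g ∈ G | gx = xg for all x ∈ G}
For odd n, Z(D_n) = {e}: no nontrivial rotation commutes with all reflections

Z(D_57) = {e}


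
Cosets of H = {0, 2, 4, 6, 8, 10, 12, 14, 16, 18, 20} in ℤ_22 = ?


H = {0, 2, 4, 6, 8, 10, 12, 14, 16, 18, 20}, |H| = 11
Number of cosets = |G|/|H| = 22/11 = 2
0 + H = {0, 2, 4, 6, 8, 10, 12, 14, 16, 18, 20}
1 + H = {1, 3, 5, 7, 9, 11, 13, 15, 17, 19, 21}

Cosets: 0+H={0,2,4,6,8,10,12,14,16,18,20}; 1+H={1,3,5,7,9,11,13,15,17,19,21}


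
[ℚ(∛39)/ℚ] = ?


∛39 has minimal polynomial x³ - 39 (irreducible over ℚ since 39 is not a perfect cube)

[ℚ(∛39)/ℚ] = 3


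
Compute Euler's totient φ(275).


Factor n: 275 = 5^2 × 11
φ(n) = n · ∏(1 - 1/p) over distinct primes p | n
φ(275) = 275 · (1 - 1/5) · (1 - 1/11) = 200

φ(275) = 200


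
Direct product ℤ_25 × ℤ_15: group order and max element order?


|ℤ_25 × ℤ_15| = 25 × 15 = 375
Max element order = lcm(25,15) = 75
Cyclic? No (gcd=5)

|ℤ_25×ℤ_15| = 375, max element order = 75


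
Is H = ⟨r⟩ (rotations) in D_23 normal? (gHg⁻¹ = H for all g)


H = ⟨r⟩ (rotations) in D_23
The rotation subgroup ⟨r⟩ has index 2 in D_23, so it is normal

Yes, normal subgroup


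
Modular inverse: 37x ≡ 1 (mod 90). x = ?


Use the extended Euclidean algorithm to write 1 = 37·s + 90·t; then s mod 90 is the inverse.
Euclidean algorithm:
  37 = 0·90 + 37
  90 = 2·37 + 16
  37 = 2·16 + 5
  16 = 3·5 + 1
  5 = 5·1 + 0
gcd(37,90) = 1
Back-substitution gives: 37·(-17) + 90·(7) = 1
So 37⁻¹ ≡ -17 ≡ 73 (mod 90)
Check: 37 × 73 = 2701 ≡ 1 (mod 90) ✓

37⁻¹ ≡ 73 (mod 90)


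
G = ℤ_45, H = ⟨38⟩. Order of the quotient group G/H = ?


|⟨38⟩| = n / gcd(38, 45) = 45 / 1 = 45
H is normal (ℤ_45 is abelian).
|G/H| = |G| / |H| = 45 / 45 = 1

|G/H| = 1


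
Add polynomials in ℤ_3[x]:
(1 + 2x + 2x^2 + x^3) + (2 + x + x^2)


Add coefficients mod 3:
x^0: 1 + 2 = 0 (mod 3)
x^1: 2 + 1 = 0 (mod 3)
x^2: 2 + 1 = 0 (mod 3)
x^3: 1 + 0 = 1 (mod 3)
Result: x^3

f + g = x^3


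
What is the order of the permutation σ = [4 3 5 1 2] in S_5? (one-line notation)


Cycle decomposition: (1 4) (2 3 5)
Cycle lengths: 2, 3
Order = lcm(2, 3) = 6

ord(σ) = 6


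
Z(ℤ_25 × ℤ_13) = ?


Z(G) = {g ∈ G | gx = xg for all x ∈ G}
Direct product of abelian groups is abelian, so Z(G) = G

Z(ℤ_25 × ℤ_13) = ℤ_25 × ℤ_13


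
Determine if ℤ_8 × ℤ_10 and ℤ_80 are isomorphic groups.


Comparing ℤ_8 × ℤ_10 and ℤ_80:
gcd(8,10) = 2 ≠ 1. Max element order in ℤ_8×ℤ_10 is lcm(8,10) = 40 < 80, so it has no element of order 80

No, ℤ_8 × ℤ_10 ≇ ℤ_80


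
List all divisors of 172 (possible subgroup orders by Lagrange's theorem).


Lagrange's theorem: |H| divides |G|
|G| = 172
Divisors of 172: 1, 2, 4, 43, 86, 172

Possible subgroup orders: {1, 2, 4, 43, 86, 172}


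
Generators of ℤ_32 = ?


g generates ℤ_n iff gcd(g,n) = 1
Prime factors of 32: 2
Generators are g ∈ {1,...,31} not divisible by any of these primes.
Generators: {1, 3, 5, 7, 9, 11, 13, 15, 17, 19, 21, 23, 25, 27, 29, 31}
Number of generators = φ(32) = 16

Generators of ℤ_32 = {1, 3, 5, 7, 9, 11, 13, 15, 17, 19, 21, 23, 25, 27, 29, 31}


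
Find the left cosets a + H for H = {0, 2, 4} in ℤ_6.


H = {0, 2, 4}, |H| = 3
Number of cosets = |G|/|H| = 6/3 = 2
0 + H = {0, 2, 4}
1 + H = {1, 3, 5}

Cosets: 0+H={0,2,4}; 1+H={1,3,5}


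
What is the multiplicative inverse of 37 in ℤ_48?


Use the extended Euclidean algorithm to write 1 = 37·s + 48·t; then s mod 48 is the inverse.
Euclidean algorithm:
  37 = 0·48 + 37
  48 = 1·37 + 11
  37 = 3·11 + 4
  11 = 2·4 + 3
  4 = 1·3 + 1
  3 = 3·1 + 0
gcd(37,48) = 1
Back-substitution gives: 37·(13) + 48·(-10) = 1
So 37⁻¹ ≡ 13 ≡ 13 (mod 48)
Check: 37 × 13 = 481 ≡ 1 (mod 48) ✓

37⁻¹ ≡ 13 (mod 48)


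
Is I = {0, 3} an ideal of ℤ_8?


Check ideal conditions for I = {0, 3} in ℤ_8:
(1) I is an additive subgroup? No
(2) For r ∈ ℤ_8 and a ∈ I: r·a ∈ I? No  [counterexample: r=2, a=3, r·a mod 8 = 6 ∉ I]

No, I is not an ideal of ℤ_8


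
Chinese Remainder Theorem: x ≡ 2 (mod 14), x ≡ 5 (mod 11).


m₁ = 14, m₂ = 11, gcd = 1, so CRT applies. M = m₁·m₂ = 154
Let M₁ = M/m₁ = 11, M₂ = M/m₂ = 14
Find y₁ ≡ M₁⁻¹ (mod m₁): 11⁻¹ ≡ 9 (mod 14)
Find y₂ ≡ M₂⁻¹ (mod m₂): 14⁻¹ ≡ 4 (mod 11)
x = a₁·M₁·y₁ + a₂·M₂·y₂ = 2·11·9 + 5·14·4 = 478
Reduce mod 154: x ≡ 16
Check: 16 mod 14 = 2 ✓, 16 mod 11 = 5 ✓

x ≡ 16 (mod 154)


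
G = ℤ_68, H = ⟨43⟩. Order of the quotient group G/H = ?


|⟨43⟩| = n / gcd(43, 68) = 68 / 1 = 68
H is normal (ℤ_68 is abelian).
|G/H| = |G| / |H| = 68 / 68 = 1

|G/H| = 1


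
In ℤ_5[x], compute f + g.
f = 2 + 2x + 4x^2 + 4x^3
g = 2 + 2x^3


Add coefficients mod 5:
x^0: 2 + 2 = 4 (mod 5)
x^1: 2 + 0 = 2 (mod 5)
x^2: 4 + 0 = 4 (mod 5)
x^3: 4 + 2 = 1 (mod 5)
Result: 4 + 2x + 4x^2 + x^3

f + g = 4 + 2x + 4x^2 + x^3


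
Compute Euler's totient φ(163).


Factor n: 163 = 163
φ(n) = n · ∏(1 - 1/p) over distinct primes p | n
φ(163) = 163 · (1 - 1/163) = 162

φ(163) = 162


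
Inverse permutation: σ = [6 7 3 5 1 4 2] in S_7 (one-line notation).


To find σ⁻¹, swap domain and range:
σ(1) = 6 → σ⁻¹(6) = 1
σ(2) = 7 → σ⁻¹(7) = 2
σ(3) = 3 → σ⁻¹(3) = 3
σ(4) = 5 → σ⁻¹(5) = 4
σ(5) = 1 → σ⁻¹(1) = 5
σ(6) = 4 → σ⁻¹(4) = 6
σ(7) = 2 → σ⁻¹(2) = 7

σ⁻¹ = [5 7 3 6 4 1 2]


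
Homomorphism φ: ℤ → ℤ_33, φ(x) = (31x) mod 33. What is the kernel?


Kernel = preimage of identity
ker(φ) = {x ∈ ℤ : 31x ≡ 0 (mod 33)}. gcd(31,33) = 1, so 31x ≡ 0 (mod 33) ⟺ x ≡ 0 (mod 33/1 = 33). Hence ker(φ) = 33ℤ

ker(φ) = 33ℤ


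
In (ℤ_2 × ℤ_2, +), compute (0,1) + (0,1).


Operation: componentwise addition mod (2, 2)
(0,1) + (0,1) = ((a₁+b₁) mod 2, (a₂+b₂) mod 2) with a = (0,1), b = (0,1)

(0,1) + (0,1) = (0,0)


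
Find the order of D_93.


|D_n| = 2n (n rotations and n reflections)
|D_93| = 2×93 = 186

|D_93| = 186


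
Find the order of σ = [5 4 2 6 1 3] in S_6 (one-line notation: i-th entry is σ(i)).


Cycle decomposition: (1 5) (2 4 6 3)
Cycle lengths: 2, 4
Order = lcm(2, 4) = 4

ord(σ) = 4


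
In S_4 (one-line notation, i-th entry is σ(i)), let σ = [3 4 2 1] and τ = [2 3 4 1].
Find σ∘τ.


σ∘τ: apply τ first, then σ
1 →τ 2 →σ 4
2 →τ 3 →σ 2
3 →τ 4 →σ 1
4 →τ 1 →σ 3

σ∘τ = [4 2 1 3]


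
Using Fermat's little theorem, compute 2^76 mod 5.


Fermat's little theorem: if p is prime and gcd(a,p)=1, then a^(p-1) ≡ 1 (mod p)
p = 5 is prime, gcd(2,5) = 1
Reduce exponent: 76 mod 4 = 0
So 2^76 ≡ 2^0 (mod 5)
2^0 = 1

2^76 ≡ 1 (mod 5)


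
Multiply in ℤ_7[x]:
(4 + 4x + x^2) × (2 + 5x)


Expand and collect like terms; reduce coefficients mod 7:
x^0: 4·2 = 8 ≡ 1 (mod 7)
x^1: 4·5 + 4·2 = 28 ≡ 0 (mod 7)
x^2: 4·5 + 1·2 = 22 ≡ 1 (mod 7)
x^3: 1·5 = 5 ≡ 5 (mod 7)
Result: 1 + x^2 + 5x^3

f · g = 1 + x^2 + 5x^3


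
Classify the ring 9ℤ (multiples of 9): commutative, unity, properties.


9ℤ is a commutative ring under +,× but has no multiplicative identity (1 ∉ 9ℤ); it has no zero divisors, but without unity it is not an integral domain
Commutative: Yes
Integral domain: No
Has unity: No

9ℤ (multiples of 9): Commutative=Yes, Unity=No


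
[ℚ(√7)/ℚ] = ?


√7 has minimal polynomial x² - 7 (irreducible over ℚ since 7 is squarefree)

[ℚ(√7)/ℚ] = 2


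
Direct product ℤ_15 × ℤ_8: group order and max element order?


|ℤ_15 × ℤ_8| = 15 × 8 = 120
Max element order = lcm(15,8) = 120
Cyclic? Yes (gcd=1)

|ℤ_15×ℤ_8| = 120, max element order = 120


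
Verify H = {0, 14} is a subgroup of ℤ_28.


Subgroup test for H = {0, 14} in (ℤ_28, +):
(1) 0 ∈ H? Yes
(2) Closure: for all a,b ∈ H, (a+b) mod 28 ∈ H? Yes
(3) Inverses: for all a ∈ H, -a mod 28 ∈ H? Yes

Yes, H is a subgroup of ℤ_28


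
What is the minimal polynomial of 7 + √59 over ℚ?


Let α = 7 + √59. Then α - 7 = √59, so (α - 7)² = 59, giving α² - 14α - 10 = 0. Degree 2 and α ∉ ℚ, so this is the minimal polynomial.

Minimal polynomial: x² - 14x - 10


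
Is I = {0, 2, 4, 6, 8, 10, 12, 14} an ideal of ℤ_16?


Check ideal conditions for I = {0, 2, 4, 6, 8, 10, 12, 14} in ℤ_16:
(1) I is an additive subgroup? Yes
(2) For r ∈ ℤ_16 and a ∈ I: r·a ∈ I? Yes

Yes, I is an ideal of ℤ_16


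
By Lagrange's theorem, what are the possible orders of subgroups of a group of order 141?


Lagrange's theorem: |H| divides |G|
|G| = 141
Divisors of 141: 1, 3, 47, 141

Possible subgroup orders: {1, 3, 47, 141}


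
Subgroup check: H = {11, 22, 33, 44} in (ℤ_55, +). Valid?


Subgroup test for H = {11, 22, 33, 44} in (ℤ_55, +):
(1) 0 ∈ H? No
(2) Closure: for all a,b ∈ H, (a+b) mod 55 ∈ H? No  [counterexample: 11 + 44 = 0 ∉ H]
(3) Inverses: for all a ∈ H, -a mod 55 ∈ H? Yes

No, H is not a subgroup of ℤ_55


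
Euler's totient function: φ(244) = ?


Factor n: 244 = 2^2 × 61
φ(n) = n · ∏(1 - 1/p) over distinct primes p | n
φ(244) = 244 · (1 - 1/2) · (1 - 1/61) = 120

φ(244) = 120


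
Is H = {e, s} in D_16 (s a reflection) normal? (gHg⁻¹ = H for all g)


H = {e, s} in D_16 (s a reflection)
r·s·r⁻¹ = sr⁻² ≠ s for n ≥ 3, so {e, s} is not closed under conjugation

No, not a normal subgroup


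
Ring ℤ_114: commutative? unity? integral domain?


ℤ_114 is a commutative ring with unity 1; 114 = 2×57 is composite, so 2·57 ≡ 0 gives zero divisors (not an integral domain)
Commutative: Yes
Integral domain: No
Has unity: Yes

ℤ_114: Commutative=Yes, Unity=Yes


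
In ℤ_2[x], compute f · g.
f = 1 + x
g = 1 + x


Expand and collect like terms; reduce coefficients mod 2:
x^0: 1·1 = 1 ≡ 1 (mod 2)
x^1: 1·1 + 1·1 = 2 ≡ 0 (mod 2)
x^2: 1·1 = 1 ≡ 1 (mod 2)
Result: 1 + x^2

f · g = 1 + x^2


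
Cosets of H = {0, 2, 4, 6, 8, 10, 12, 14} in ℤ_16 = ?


H = {0, 2, 4, 6, 8, 10, 12, 14}, |H| = 8
Number of cosets = |G|/|H| = 16/8 = 2
0 + H = {0, 2, 4, 6, 8, 10, 12, 14}
1 + H = {1, 3, 5, 7, 9, 11, 13, 15}

Cosets: 0+H={0,2,4,6,8,10,12,14}; 1+H={1,3,5,7,9,11,13,15}


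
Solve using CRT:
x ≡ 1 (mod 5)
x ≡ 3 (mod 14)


m₁ = 5, m₂ = 14, gcd = 1, so CRT applies. M = m₁·m₂ = 70
Let M₁ = M/m₁ = 14, M₂ = M/m₂ = 5
Find y₁ ≡ M₁⁻¹ (mod m₁): 14⁻¹ ≡ 4 (mod 5)
Find y₂ ≡ M₂⁻¹ (mod m₂): 5⁻¹ ≡ 3 (mod 14)
x = a₁·M₁·y₁ + a₂·M₂·y₂ = 1·14·4 + 3·5·3 = 101
Reduce mod 70: x ≡ 31
Check: 31 mod 5 = 1 ✓, 31 mod 14 = 3 ✓

x ≡ 31 (mod 70)


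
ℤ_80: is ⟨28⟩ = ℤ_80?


g generates ℤ_n iff gcd(g, n) = 1
gcd(28, 80) = 4
Since gcd = 4 ≠ 1, ⟨28⟩ has order 20 < 80, so 28 is not a generator.

No, 28 does not generate ℤ_80


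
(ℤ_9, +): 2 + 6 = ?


Operation: addition mod 9
2 + 6 = (a + b) mod 9 with a = 2, b = 6

2 + 6 = 8


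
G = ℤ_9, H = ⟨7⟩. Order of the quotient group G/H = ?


|⟨7⟩| = n / gcd(7, 9) = 9 / 1 = 9
H is normal (ℤ_9 is abelian).
|G/H| = |G| / |H| = 9 / 9 = 1

|G/H| = 1


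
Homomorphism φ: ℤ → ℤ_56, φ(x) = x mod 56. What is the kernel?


Kernel = preimage of identity
ker(φ) = {x ∈ ℤ : x ≡ 0 (mod 56)} = 56ℤ = {0, ±56, ±112, ...}

ker(φ) = 56ℤ


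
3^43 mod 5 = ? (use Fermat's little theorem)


Fermat's little theorem: if p is prime and gcd(a,p)=1, then a^(p-1) ≡ 1 (mod p)
p = 5 is prime, gcd(3,5) = 1
Reduce exponent: 43 mod 4 = 3
So 3^43 ≡ 3^3 (mod 5)
3^3 mod 5 = 2

3^43 ≡ 2 (mod 5)


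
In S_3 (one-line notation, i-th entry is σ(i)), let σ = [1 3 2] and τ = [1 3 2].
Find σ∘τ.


σ∘τ: apply τ first, then σ
1 →τ 1 →σ 1
2 →τ 3 →σ 2
3 →τ 2 →σ 3

σ∘τ = [1 2 3]


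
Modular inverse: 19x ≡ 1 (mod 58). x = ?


Use the extended Euclidean algorithm to write 1 = 19·s + 58·t; then s mod 58 is the inverse.
Euclidean algorithm:
  19 = 0·58 + 19
  58 = 3·19 + 1
  19 = 19·1 + 0
gcd(19,58) = 1
Back-substitution gives: 19·(-3) + 58·(1) = 1
So 19⁻¹ ≡ -3 ≡ 55 (mod 58)
Check: 19 × 55 = 1045 ≡ 1 (mod 58) ✓

19⁻¹ ≡ 55 (mod 58)


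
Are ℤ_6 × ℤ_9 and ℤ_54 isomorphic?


Comparing ℤ_6 × ℤ_9 and ℤ_54:
gcd(6,9) = 3 ≠ 1. Max element order in ℤ_6×ℤ_9 is lcm(6,9) = 18 < 54, so it has no element of order 54

No, ℤ_6 × ℤ_9 ≇ ℤ_54


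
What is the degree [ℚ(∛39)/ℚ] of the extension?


∛39 has minimal polynomial x³ - 39 (irreducible over ℚ since 39 is not a perfect cube)

[ℚ(∛39)/ℚ] = 3


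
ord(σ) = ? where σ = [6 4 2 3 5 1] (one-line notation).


Cycle decomposition: (1 6) (2 4 3)
Cycle lengths: 2, 3
Order = lcm(2, 3) = 6

ord(σ) = 6


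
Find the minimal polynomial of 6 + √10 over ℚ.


Let α = 6 + √10. Then α - 6 = √10, so (α - 6)² = 10, giving α² - 12α + 26 = 0. Degree 2 and α ∉ ℚ, so this is the minimal polynomial.

Minimal polynomial: x² - 12x + 26


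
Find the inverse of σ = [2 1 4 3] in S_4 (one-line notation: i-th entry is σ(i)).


To find σ⁻¹, swap domain and range:
σ(1) = 2 → σ⁻¹(2) = 1
σ(2) = 1 → σ⁻¹(1) = 2
σ(3) = 4 → σ⁻¹(4) = 3
σ(4) = 3 → σ⁻¹(3) = 4

σ⁻¹ = [2 1 4 3]


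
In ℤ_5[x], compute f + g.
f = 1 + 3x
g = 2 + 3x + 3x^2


Add coefficients mod 5:
x^0: 1 + 2 = 3 (mod 5)
x^1: 3 + 3 = 1 (mod 5)
x^2: 0 + 3 = 3 (mod 5)
Result: 3 + x + 3x^2

f + g = 3 + x + 3x^2


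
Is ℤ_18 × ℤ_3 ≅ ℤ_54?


Comparing ℤ_18 × ℤ_3 and ℤ_54:
gcd(18,3) = 3 ≠ 1. Max element order in ℤ_18×ℤ_3 is lcm(18,3) = 18 < 54, so it has no element of order 54

No, ℤ_18 × ℤ_3 ≇ ℤ_54


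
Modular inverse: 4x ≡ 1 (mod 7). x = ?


Use the extended Euclidean algorithm to write 1 = 4·s + 7·t; then s mod 7 is the inverse.
Euclidean algorithm:
  4 = 0·7 + 4
  7 = 1·4 + 3
  4 = 1·3 + 1
  3 = 3·1 + 0
gcd(4,7) = 1
Back-substitution gives: 4·(2) + 7·(-1) = 1
So 4⁻¹ ≡ 2 ≡ 2 (mod 7)
Check: 4 × 2 = 8 ≡ 1 (mod 7) ✓

4⁻¹ ≡ 2 (mod 7)


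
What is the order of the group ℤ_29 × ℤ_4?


|A × B| = |A| · |B|
|ℤ_29 × ℤ_4| = 29 × 4 = 116

|ℤ_29 × ℤ_4| = 116


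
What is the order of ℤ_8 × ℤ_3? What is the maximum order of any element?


|ℤ_8 × ℤ_3| = 8 × 3 = 24
Max element order = lcm(8,3) = 24
Cyclic? Yes (gcd=1)

|ℤ_8×ℤ_3| = 24, max element order = 24


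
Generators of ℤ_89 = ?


g generates ℤ_n iff gcd(g,n) = 1
Prime factors of 89: 89
Generators are g ∈ {1,...,88} not divisible by any of these primes.
Generators: {1, 2, 3, 4, 5, 6, 7, 8, 9, 10, 11, 12, 13, 14, 15, 16, 17, 18, 19, 20, 21, 22, 23, 24, 25, 26, 27, 28, 29, 30, 31, 32, 33, 34, 35, 36, 37, 38, 39, 40, 41, 42, 43, 44, 45, 46, 47, 48, 49, 50, 51, 52, 53, 54, 55, 56, 57, 58, 59, 60, 61, 62, 63, 64, 65, 66, 67, 68, 69, 70, 71, 72, 73, 74, 75, 76, 77, 78, 79, 80, 81, 82, 83, 84, 85, 86, 87, 88}
Number of generators = φ(89) = 88

Generators of ℤ_89 = {1, 2, 3, 4, 5, 6, 7, 8, 9, 10, 11, 12, 13, 14, 15, 16, 17, 18, 19, 20, 21, 22, 23, 24, 25, 26, 27, 28, 29, 30, 31, 32, 33, 34, 35, 36, 37, 38, 39, 40, 41, 42, 43, 44, 45, 46, 47, 48, 49, 50, 51, 52, 53, 54, 55, 56, 57, 58, 59, 60, 61, 62, 63, 64, 65, 66, 67, 68, 69, 70, 71, 72, 73, 74, 75, 76, 77, 78, 79, 80, 81, 82, 83, 84, 85, 86, 87, 88}


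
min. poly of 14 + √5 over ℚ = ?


Let α = 14 + √5. Then α - 14 = √5, so (α - 14)² = 5, giving α² - 28α + 191 = 0. Degree 2 and α ∉ ℚ, so this is the minimal polynomial.

Minimal polynomial: x² - 28x + 191


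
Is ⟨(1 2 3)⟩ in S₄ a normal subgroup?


H = ⟨(1 2 3)⟩ in S₄
(1 4)(1 2 3)(1 4)⁻¹ = (4 2 3) ∉ ⟨(1 2 3)⟩

No, not a normal subgroup


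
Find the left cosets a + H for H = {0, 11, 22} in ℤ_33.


H = {0, 11, 22}, |H| = 3
Number of cosets = |G|/|H| = 33/3 = 11
0 + H = {0, 11, 22}
1 + H = {1, 12, 23}
2 + H = {2, 13, 24}
3 + H = {3, 14, 25}
4 + H = {4, 15, 26}
5 + H = {5, 16, 27}
6 + H = {6, 17, 28}
7 + H = {7, 18, 29}
8 + H = {8, 19, 30}
9 + H = {9, 20, 31}
10 + H = {10, 21, 32}

Cosets: 0+H={0,11,22}; 1+H={1,12,23}; 2+H={2,13,24}; 3+H={3,14,25}; 4+H={4,15,26}; 5+H={5,16,27}; 6+H={6,17,28}; 7+H={7,18,29}; 8+H={8,19,30}; 9+H={9,20,31}; 10+H={10,21,32}


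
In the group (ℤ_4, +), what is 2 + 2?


Operation: addition mod 4
2 + 2 = (a + b) mod 4 with a = 2, b = 2

2 + 2 = 0


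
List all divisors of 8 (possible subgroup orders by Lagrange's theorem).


Lagrange's theorem: |H| divides |G|
|G| = 8
Divisors of 8: 1, 2, 4, 8

Possible subgroup orders: {1, 2, 4, 8}


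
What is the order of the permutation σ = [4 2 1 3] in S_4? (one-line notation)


Cycle decomposition: (1 4 3)
Cycle lengths: 3
Order = lcm(3) = 3

ord(σ) = 3


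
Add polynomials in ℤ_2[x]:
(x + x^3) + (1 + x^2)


Add coefficients mod 2:
x^0: 0 + 1 = 1 (mod 2)
x^1: 1 + 0 = 1 (mod 2)
x^2: 0 + 1 = 1 (mod 2)
x^3: 1 + 0 = 1 (mod 2)
Result: 1 + x + x^2 + x^3

f + g = 1 + x + x^2 + x^3


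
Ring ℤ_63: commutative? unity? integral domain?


ℤ_63 is a commutative ring with unity 1; 63 = 3×21 is composite, so 3·21 ≡ 0 gives zero divisors (not an integral domain)
Commutative: Yes
Integral domain: No
Has unity: Yes

ℤ_63: Commutative=Yes, Unity=Yes


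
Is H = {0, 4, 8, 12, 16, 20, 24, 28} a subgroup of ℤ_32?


Subgroup test for H = {0, 4, 8, 12, 16, 20, 24, 28} in (ℤ_32, +):
(1) 0 ∈ H? Yes
(2) Closure: for all a,b ∈ H, (a+b) mod 32 ∈ H? Yes
(3) Inverses: for all a ∈ H, -a mod 32 ∈ H? Yes

Yes, H is a subgroup of ℤ_32


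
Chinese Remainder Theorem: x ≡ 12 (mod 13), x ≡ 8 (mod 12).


m₁ = 13, m₂ = 12, gcd = 1, so CRT applies. M = m₁·m₂ = 156
Let M₁ = M/m₁ = 12, M₂ = M/m₂ = 13
Find y₁ ≡ M₁⁻¹ (mod m₁): 12⁻¹ ≡ 12 (mod 13)
Find y₂ ≡ M₂⁻¹ (mod m₂): 13⁻¹ ≡ 1 (mod 12)
x = a₁·M₁·y₁ + a₂·M₂·y₂ = 12·12·12 + 8·13·1 = 1832
Reduce mod 156: x ≡ 116
Check: 116 mod 13 = 12 ✓, 116 mod 12 = 8 ✓

x ≡ 116 (mod 156)


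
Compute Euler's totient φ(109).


Factor n: 109 = 109
φ(n) = n · ∏(1 - 1/p) over distinct primes p | n
φ(109) = 109 · (1 - 1/109) = 108

φ(109) = 108


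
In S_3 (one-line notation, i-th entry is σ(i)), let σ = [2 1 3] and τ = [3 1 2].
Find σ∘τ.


σ∘τ: apply τ first, then σ
1 →τ 3 →σ 3
2 →τ 1 →σ 2
3 →τ 2 →σ 1

σ∘τ = [3 2 1]


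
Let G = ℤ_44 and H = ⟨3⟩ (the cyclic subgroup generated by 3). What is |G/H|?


|⟨3⟩| = n / gcd(3, 44) = 44 / 1 = 44
H is normal (ℤ_44 is abelian).
|G/H| = |G| / |H| = 44 / 44 = 1

|G/H| = 1


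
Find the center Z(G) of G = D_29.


Z(G) = {g ∈ G | gx = xg for all x ∈ G}
For odd n, Z(D_n) = {e}: no nontrivial rotation commutes with all reflections

Z(D_29) = {e}


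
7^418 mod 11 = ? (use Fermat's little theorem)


Fermat's little theorem: if p is prime and gcd(a,p)=1, then a^(p-1) ≡ 1 (mod p)
p = 11 is prime, gcd(7,11) = 1
Reduce exponent: 418 mod 10 = 8
So 7^418 ≡ 7^8 (mod 11)
7^8 mod 11 = 9

7^418 ≡ 9 (mod 11)


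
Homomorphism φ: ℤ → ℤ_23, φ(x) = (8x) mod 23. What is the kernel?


Kernel = preimage of identity
ker(φ) = {x ∈ ℤ : 8x ≡ 0 (mod 23)}. gcd(8,23) = 1, so 8x ≡ 0 (mod 23) ⟺ x ≡ 0 (mod 23/1 = 23). Hence ker(φ) = 23ℤ

ker(φ) = 23ℤ


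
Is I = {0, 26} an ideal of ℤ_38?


Check ideal conditions for I = {0, 26} in ℤ_38:
(1) I is an additive subgroup? No
(2) For r ∈ ℤ_38 and a ∈ I: r·a ∈ I? No  [counterexample: r=2, a=26, r·a mod 38 = 14 ∉ I]

No, I is not an ideal of ℤ_38


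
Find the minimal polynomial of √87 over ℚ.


√87 satisfies x² - 87 = 0, irreducible over ℚ since 87 is squarefree

Minimal polynomial: x² - 87


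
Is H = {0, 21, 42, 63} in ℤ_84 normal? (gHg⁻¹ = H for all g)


H = {0, 21, 42, 63} in ℤ_84
ℤ_84 is abelian; every subgroup of an abelian group is normal

Yes, normal subgroup


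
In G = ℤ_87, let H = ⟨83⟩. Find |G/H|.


|⟨83⟩| = n / gcd(83, 87) = 87 / 1 = 87
H is normal (ℤ_87 is abelian).
|G/H| = |G| / |H| = 87 / 87 = 1

|G/H| = 1


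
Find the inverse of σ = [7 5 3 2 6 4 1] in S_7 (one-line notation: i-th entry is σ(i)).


To find σ⁻¹, swap domain and range:
σ(1) = 7 → σ⁻¹(7) = 1
σ(2) = 5 → σ⁻¹(5) = 2
σ(3) = 3 → σ⁻¹(3) = 3
σ(4) = 2 → σ⁻¹(2) = 4
σ(5) = 6 → σ⁻¹(6) = 5
σ(6) = 4 → σ⁻¹(4) = 6
σ(7) = 1 → σ⁻¹(1) = 7

σ⁻¹ = [7 4 3 6 2 5 1]


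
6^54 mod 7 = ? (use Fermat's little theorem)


Fermat's little theorem: if p is prime and gcd(a,p)=1, then a^(p-1) ≡ 1 (mod p)
p = 7 is prime, gcd(6,7) = 1
Reduce exponent: 54 mod 6 = 0
So 6^54 ≡ 6^0 (mod 7)
6^0 = 1

6^54 ≡ 1 (mod 7)


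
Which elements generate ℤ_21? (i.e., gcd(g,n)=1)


g generates ℤ_n iff gcd(g,n) = 1
Prime factors of 21: 3, 7
Generators are g ∈ {1,...,20} not divisible by any of these primes.
Generators: {1, 2, 4, 5, 8, 10, 11, 13, 16, 17, 19, 20}
Number of generators = φ(21) = 12

Generators of ℤ_21 = {1, 2, 4, 5, 8, 10, 11, 13, 16, 17, 19, 20}


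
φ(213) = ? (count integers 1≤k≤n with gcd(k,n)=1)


Factor n: 213 = 3 × 71
φ(n) = n · ∏(1 - 1/p) over distinct primes p | n
φ(213) = 213 · (1 - 1/3) · (1 - 1/71) = 140

φ(213) = 140


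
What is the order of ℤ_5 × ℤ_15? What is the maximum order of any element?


|ℤ_5 × ℤ_15| = 5 × 15 = 75
Max element order = lcm(5,15) = 15
Cyclic? No (gcd=5)

|ℤ_5×ℤ_15| = 75, max element order = 15


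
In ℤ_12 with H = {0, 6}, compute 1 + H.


1 + H = {1 + h (mod 12) : h ∈ H}
1+0=1, 1+6=7

1 + H = {1, 7}


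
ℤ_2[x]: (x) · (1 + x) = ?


Expand and collect like terms; reduce coefficients mod 2:
x^0: 0·1 = 0 ≡ 0 (mod 2)
x^1: 0·1 + 1·1 = 1 ≡ 1 (mod 2)
x^2: 1·1 = 1 ≡ 1 (mod 2)
Result: x + x^2

f · g = x + x^2


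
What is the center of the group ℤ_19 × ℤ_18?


Z(G) = {g ∈ G | gx = xg for all x ∈ G}
Direct product of abelian groups is abelian, so Z(G) = G

Z(ℤ_19 × ℤ_18) = ℤ_19 × ℤ_18


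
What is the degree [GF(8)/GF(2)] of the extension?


GF(8) = GF(2^3), so the extension degree is 3

[GF(8)/GF(2)] = 3


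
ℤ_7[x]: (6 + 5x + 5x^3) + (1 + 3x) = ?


Add coefficients mod 7:
x^0: 6 + 1 = 0 (mod 7)
x^1: 5 + 3 = 1 (mod 7)
x^2: 0 + 0 = 0 (mod 7)
x^3: 5 + 0 = 5 (mod 7)
Result: x + 5x^3

f + g = x + 5x^3


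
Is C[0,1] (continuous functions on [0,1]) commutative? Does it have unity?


pointwise +,× is commutative with unity (constant 1); but bump functions with disjoint support multiply to 0 — zero divisors, so not an integral domain
Commutative: Yes
Integral domain: No
Has unity: Yes

C[0,1] (continuous functions on [0,1]): Commutative=Yes, Unity=Yes


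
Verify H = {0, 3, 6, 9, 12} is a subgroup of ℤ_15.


Subgroup test for H = {0, 3, 6, 9, 12} in (ℤ_15, +):
(1) 0 ∈ H? Yes
(2) Closure: for all a,b ∈ H, (a+b) mod 15 ∈ H? Yes
(3) Inverses: for all a ∈ H, -a mod 15 ∈ H? Yes

Yes, H is a subgroup of ℤ_15


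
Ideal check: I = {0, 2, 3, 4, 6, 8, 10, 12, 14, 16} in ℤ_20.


Check ideal conditions for I = {0, 2, 3, 4, 6, 8, 10, 12, 14, 16} in ℤ_20:
(1) I is an additive subgroup? No
(2) For r ∈ ℤ_20 and a ∈ I: r·a ∈ I? No  [counterexample: r=3, a=3, r·a mod 20 = 9 ∉ I]

No, I is not an ideal of ℤ_20


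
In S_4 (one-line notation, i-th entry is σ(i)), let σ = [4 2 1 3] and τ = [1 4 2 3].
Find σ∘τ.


σ∘τ: apply τ first, then σ
1 →τ 1 →σ 4
2 →τ 4 →σ 3
3 →τ 2 →σ 2
4 →τ 3 →σ 1

σ∘τ = [4 3 2 1]


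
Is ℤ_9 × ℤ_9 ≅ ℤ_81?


Comparing ℤ_9 × ℤ_9 and ℤ_81:
gcd(9,9) = 9 ≠ 1. Max element order in ℤ_9×ℤ_9 is lcm(9,9) = 9 < 81, so it has no element of order 81

No, ℤ_9 × ℤ_9 ≇ ℤ_81


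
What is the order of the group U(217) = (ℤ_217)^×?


U(n) is the group of units mod n; |U(n)| = φ(n)
|U(217)| = φ(217) = 180

|U(217) = (ℤ_217)^×| = 180


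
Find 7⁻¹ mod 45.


Use the extended Euclidean algorithm to write 1 = 7·s + 45·t; then s mod 45 is the inverse.
Euclidean algorithm:
  7 = 0·45 + 7
  45 = 6·7 + 3
  7 = 2·3 + 1
  3 = 3·1 + 0
gcd(7,45) = 1
Back-substitution gives: 7·(13) + 45·(-2) = 1
So 7⁻¹ ≡ 13 ≡ 13 (mod 45)
Check: 7 × 13 = 91 ≡ 1 (mod 45) ✓

7⁻¹ ≡ 13 (mod 45)


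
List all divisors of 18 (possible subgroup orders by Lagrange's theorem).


Lagrange's theorem: |H| divides |G|
|G| = 18
Divisors of 18: 1, 2, 3, 6, 9, 18

Possible subgroup orders: {1, 2, 3, 6, 9, 18}


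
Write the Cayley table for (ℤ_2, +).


Elements: {0, 1}
Operation: addition mod 2
Entry (a, b) = (a + b) mod 2

Cayley table:
  | 0 | 1
0 | 0 | 1
1 | 1 | 0


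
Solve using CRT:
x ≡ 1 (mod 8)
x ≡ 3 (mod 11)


m₁ = 8, m₂ = 11, gcd = 1, so CRT applies. M = m₁·m₂ = 88
Let M₁ = M/m₁ = 11, M₂ = M/m₂ = 8
Find y₁ ≡ M₁⁻¹ (mod m₁): 11⁻¹ ≡ 3 (mod 8)
Find y₂ ≡ M₂⁻¹ (mod m₂): 8⁻¹ ≡ 7 (mod 11)
x = a₁·M₁·y₁ + a₂·M₂·y₂ = 1·11·3 + 3·8·7 = 201
Reduce mod 88: x ≡ 25
Check: 25 mod 8 = 1 ✓, 25 mod 11 = 3 ✓

x ≡ 25 (mod 88)


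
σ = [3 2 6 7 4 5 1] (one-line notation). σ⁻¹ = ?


To find σ⁻¹, swap domain and range:
σ(1) = 3 → σ⁻¹(3) = 1
σ(2) = 2 → σ⁻¹(2) = 2
σ(3) = 6 → σ⁻¹(6) = 3
σ(4) = 7 → σ⁻¹(7) = 4
σ(5) = 4 → σ⁻¹(4) = 5
σ(6) = 5 → σ⁻¹(5) = 6
σ(7) = 1 → σ⁻¹(1) = 7

σ⁻¹ = [7 2 1 5 6 3 4]


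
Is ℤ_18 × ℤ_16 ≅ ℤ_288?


Comparing ℤ_18 × ℤ_16 and ℤ_288:
gcd(18,16) = 2 ≠ 1. Max element order in ℤ_18×ℤ_16 is lcm(18,16) = 144 < 288, so it has no element of order 288

No, ℤ_18 × ℤ_16 ≇ ℤ_288


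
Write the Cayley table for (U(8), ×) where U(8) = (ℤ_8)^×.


Elements: {1, 3, 5, 7}
Operation: multiplication mod 8
Entry (a, b) = (a × b) mod 8

Cayley table:
  | 1 | 3 | 5 | 7
1 | 1 | 3 | 5 | 7
3 | 3 | 1 | 7 | 5
5 | 5 | 7 | 1 | 3
7 | 7 | 5 | 3 | 1


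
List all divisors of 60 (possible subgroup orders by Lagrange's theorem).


Lagrange's theorem: |H| divides |G|
|G| = 60
Divisors of 60: 1, 2, 3, 4, 5, 6, 10, 12, 15, 20, 30, 60

Possible subgroup orders: {1, 2, 3, 4, 5, 6, 10, 12, 15, 20, 30, 60}


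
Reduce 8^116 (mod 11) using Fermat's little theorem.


Fermat's little theorem: if p is prime and gcd(a,p)=1, then a^(p-1) ≡ 1 (mod p)
p = 11 is prime, gcd(8,11) = 1
Reduce exponent: 116 mod 10 = 6
So 8^116 ≡ 8^6 (mod 11)
8^6 mod 11 = 3

8^116 ≡ 3 (mod 11)


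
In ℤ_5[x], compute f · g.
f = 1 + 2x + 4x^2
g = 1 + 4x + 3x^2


Expand and collect like terms; reduce coefficients mod 5:
x^0: 1·1 = 1 ≡ 1 (mod 5)
x^1: 1·4 + 2·1 = 6 ≡ 1 (mod 5)
x^2: 1·3 + 2·4 + 4·1 = 15 ≡ 0 (mod 5)
x^3: 2·3 + 4·4 = 22 ≡ 2 (mod 5)
x^4: 4·3 = 12 ≡ 2 (mod 5)
Result: 1 + x + 2x^3 + 2x^4

f · g = 1 + x + 2x^3 + 2x^4


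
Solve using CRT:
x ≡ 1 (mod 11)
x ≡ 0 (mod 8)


m₁ = 11, m₂ = 8, gcd = 1, so CRT applies. M = m₁·m₂ = 88
Let M₁ = M/m₁ = 8, M₂ = M/m₂ = 11
Find y₁ ≡ M₁⁻¹ (mod m₁): 8⁻¹ ≡ 7 (mod 11)
Find y₂ ≡ M₂⁻¹ (mod m₂): 11⁻¹ ≡ 3 (mod 8)
x = a₁·M₁·y₁ + a₂·M₂·y₂ = 1·8·7 + 0·11·3 = 56
Reduce mod 88: x ≡ 56
Check: 56 mod 11 = 1 ✓, 56 mod 8 = 0 ✓

x ≡ 56 (mod 88)


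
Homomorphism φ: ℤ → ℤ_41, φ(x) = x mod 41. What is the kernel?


Kernel = preimage of identity
ker(φ) = {x ∈ ℤ : x ≡ 0 (mod 41)} = 41ℤ = {0, ±41, ±82, ...}

ker(φ) = 41ℤ


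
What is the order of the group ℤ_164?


ℤ_n has n elements.

|ℤ_164| = 164


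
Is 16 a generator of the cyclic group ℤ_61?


g generates ℤ_n iff gcd(g, n) = 1
gcd(16, 61) = 1
Since gcd = 1, 16 is a generator.

Yes, 16 generates ℤ_61


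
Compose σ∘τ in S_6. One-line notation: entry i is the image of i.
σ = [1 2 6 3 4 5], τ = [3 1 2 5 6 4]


σ∘τ: apply τ first, then σ
1 →τ 3 →σ 6
2 →τ 1 →σ 1
3 →τ 2 →σ 2
4 →τ 5 →σ 4
5 →τ 6 →σ 5
6 →τ 4 →σ 3

σ∘τ = [6 1 2 4 5 3]


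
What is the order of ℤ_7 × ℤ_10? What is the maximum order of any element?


|ℤ_7 × ℤ_10| = 7 × 10 = 70
Max element order = lcm(7,10) = 70
Cyclic? Yes (gcd=1)

|ℤ_7×ℤ_10| = 70, max element order = 70


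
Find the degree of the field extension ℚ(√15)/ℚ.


√15 has minimal polynomial x² - 15 (irreducible over ℚ since 15 is squarefree)

[ℚ(√15)/ℚ] = 2


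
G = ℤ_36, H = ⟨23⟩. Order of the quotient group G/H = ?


|⟨23⟩| = n / gcd(23, 36) = 36 / 1 = 36
H is normal (ℤ_36 is abelian).
|G/H| = |G| / |H| = 36 / 36 = 1

|G/H| = 1


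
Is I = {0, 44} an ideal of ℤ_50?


Check ideal conditions for I = {0, 44} in ℤ_50:
(1) I is an additive subgroup? No
(2) For r ∈ ℤ_50 and a ∈ I: r·a ∈ I? No  [counterexample: r=2, a=44, r·a mod 50 = 38 ∉ I]

No, I is not an ideal of ℤ_50


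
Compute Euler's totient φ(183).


Factor n: 183 = 3 × 61
φ(n) = n · ∏(1 - 1/p) over distinct primes p | n
φ(183) = 183 · (1 - 1/3) · (1 - 1/61) = 120

φ(183) = 120


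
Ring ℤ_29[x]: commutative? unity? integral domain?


ℤ_29 is a field (n prime), so ℤ_29[x] is a commutative integral domain with unity
Commutative: Yes
Integral domain: Yes
Has unity: Yes

ℤ_29[x]: Commutative=Yes, Unity=Yes


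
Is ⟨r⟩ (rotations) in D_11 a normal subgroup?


H = ⟨r⟩ (rotations) in D_11
The rotation subgroup ⟨r⟩ has index 2 in D_11, so it is normal

Yes, normal subgroup


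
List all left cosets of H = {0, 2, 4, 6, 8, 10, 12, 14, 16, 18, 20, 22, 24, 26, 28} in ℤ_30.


H = {0, 2, 4, 6, 8, 10, 12, 14, 16, 18, 20, 22, 24, 26, 28}, |H| = 15
Number of cosets = |G|/|H| = 30/15 = 2
0 + H = {0, 2, 4, 6, 8, 10, 12, 14, 16, 18, 20, 22, 24, 26, 28}
1 + H = {1, 3, 5, 7, 9, 11, 13, 15, 17, 19, 21, 23, 25, 27, 29}

Cosets: 0+H={0,2,4,6,8,10,12,14,16,18,20,22,24,26,28}; 1+H={1,3,5,7,9,11,13,15,17,19,21,23,25,27,29}


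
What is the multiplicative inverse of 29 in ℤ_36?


Use the extended Euclidean algorithm to write 1 = 29·s + 36·t; then s mod 36 is the inverse.
Euclidean algorithm:
  29 = 0·36 + 29
  36 = 1·29 + 7
  29 = 4·7 + 1
  7 = 7·1 + 0
gcd(29,36) = 1
Back-substitution gives: 29·(5) + 36·(-4) = 1
So 29⁻¹ ≡ 5 ≡ 5 (mod 36)
Check: 29 × 5 = 145 ≡ 1 (mod 36) ✓

29⁻¹ ≡ 5 (mod 36)


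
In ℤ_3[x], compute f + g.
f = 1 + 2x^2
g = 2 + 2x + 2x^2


Add coefficients mod 3:
x^0: 1 + 2 = 0 (mod 3)
x^1: 0 + 2 = 2 (mod 3)
x^2: 2 + 2 = 1 (mod 3)
Result: 2x + x^2

f + g = 2x + x^2


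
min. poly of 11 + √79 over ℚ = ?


Let α = 11 + √79. Then α - 11 = √79, so (α - 11)² = 79, giving α² - 22α + 42 = 0. Degree 2 and α ∉ ℚ, so this is the minimal polynomial.

Minimal polynomial: x² - 22x + 42


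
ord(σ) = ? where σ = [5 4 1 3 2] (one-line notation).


Cycle decomposition: (1 5 2 4 3)
Cycle lengths: 5
Order = lcm(5) = 5

ord(σ) = 5


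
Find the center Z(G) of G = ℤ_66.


Z(G) = {g ∈ G | gx = xg for all x ∈ G}
ℤ_66 is abelian, so Z(G) = G

Z(ℤ_66) = ℤ_66


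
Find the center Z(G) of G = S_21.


Z(G) = {g ∈ G | gx = xg for all x ∈ G}
S_n is non-abelian for n ≥ 3; Z(S_21) is trivial

Z(S_21) = {e}


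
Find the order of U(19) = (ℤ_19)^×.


U(n) is the group of units mod n; |U(n)| = φ(n)
|U(19)| = φ(19) = 18

|U(19) = (ℤ_19)^×| = 18


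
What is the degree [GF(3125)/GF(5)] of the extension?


GF(3125) = GF(5^5), so the extension degree is 5

[GF(3125)/GF(5)] = 5


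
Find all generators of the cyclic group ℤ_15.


g generates ℤ_n iff gcd(g,n) = 1
Checking each g ∈ {1,...,14}:
gcd(1,15) = 1
gcd(2,15) = 1
gcd(3,15) = 3
gcd(4,15) = 1
gcd(5,15) = 5
gcd(6,15) = 3
gcd(7,15) = 1
gcd(8,15) = 1
gcd(9,15) = 3
gcd(10,15) = 5
gcd(11,15) = 1
gcd(12,15) = 3
gcd(13,15) = 1
gcd(14,15) = 1
Generators: {1, 2, 4, 7, 8, 11, 13, 14}
Number of generators = φ(15) = 8

Generators of ℤ_15 = {1, 2, 4, 7, 8, 11, 13, 14}


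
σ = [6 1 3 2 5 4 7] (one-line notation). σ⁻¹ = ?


To find σ⁻¹, swap domain and range:
σ(1) = 6 → σ⁻¹(6) = 1
σ(2) = 1 → σ⁻¹(1) = 2
σ(3) = 3 → σ⁻¹(3) = 3
σ(4) = 2 → σ⁻¹(2) = 4
σ(5) = 5 → σ⁻¹(5) = 5
σ(6) = 4 → σ⁻¹(4) = 6
σ(7) = 7 → σ⁻¹(7) = 7

σ⁻¹ = [2 4 3 6 5 1 7]


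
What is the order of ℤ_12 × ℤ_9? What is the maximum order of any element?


|ℤ_12 × ℤ_9| = 12 × 9 = 108
Max element order = lcm(12,9) = 36
Cyclic? No (gcd=3)

|ℤ_12×ℤ_9| = 108, max element order = 36


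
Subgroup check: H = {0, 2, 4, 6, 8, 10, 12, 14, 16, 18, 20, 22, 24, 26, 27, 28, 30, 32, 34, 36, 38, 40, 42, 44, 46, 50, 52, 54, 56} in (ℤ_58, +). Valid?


Subgroup test for H = {0, 2, 4, 6, 8, 10, 12, 14, 16, 18, 20, 22, 24, 26, 27, 28, 30, 32, 34, 36, 38, 40, 42, 44, 46, 50, 52, 54, 56} in (ℤ_58, +):
(1) 0 ∈ H? Yes
(2) Closure: for all a,b ∈ H, (a+b) mod 58 ∈ H? No  [counterexample: 2 + 27 = 29 ∉ H]
(3) Inverses: for all a ∈ H, -a mod 58 ∈ H? No

No, H is not a subgroup of ℤ_58


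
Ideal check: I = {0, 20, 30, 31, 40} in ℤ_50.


Check ideal conditions for I = {0, 20, 30, 31, 40} in ℤ_50:
(1) I is an additive subgroup? No
(2) For r ∈ ℤ_50 and a ∈ I: r·a ∈ I? No  [counterexample: r=2, a=30, r·a mod 50 = 10 ∉ I]

No, I is not an ideal of ℤ_50


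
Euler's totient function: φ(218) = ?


Factor n: 218 = 2 × 109
φ(n) = n · ∏(1 - 1/p) over distinct primes p | n
φ(218) = 218 · (1 - 1/2) · (1 - 1/109) = 108

φ(218) = 108


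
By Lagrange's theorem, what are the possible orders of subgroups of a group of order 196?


Lagrange's theorem: |H| divides |G|
|G| = 196
Divisors of 196: 1, 2, 4, 7, 14, 28, 49, 98, 196

Possible subgroup orders: {1, 2, 4, 7, 14, 28, 49, 98, 196}


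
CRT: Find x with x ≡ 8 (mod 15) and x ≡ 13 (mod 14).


m₁ = 15, m₂ = 14, gcd = 1, so CRT applies. M = m₁·m₂ = 210
Let M₁ = M/m₁ = 14, M₂ = M/m₂ = 15
Find y₁ ≡ M₁⁻¹ (mod m₁): 14⁻¹ ≡ 14 (mod 15)
Find y₂ ≡ M₂⁻¹ (mod m₂): 15⁻¹ ≡ 1 (mod 14)
x = a₁·M₁·y₁ + a₂·M₂·y₂ = 8·14·14 + 13·15·1 = 1763
Reduce mod 210: x ≡ 83
Check: 83 mod 15 = 8 ✓, 83 mod 14 = 13 ✓

x ≡ 83 (mod 210)


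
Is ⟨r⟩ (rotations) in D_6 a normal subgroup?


H = ⟨r⟩ (rotations) in D_6
The rotation subgroup ⟨r⟩ has index 2 in D_6, so it is normal

Yes, normal subgroup


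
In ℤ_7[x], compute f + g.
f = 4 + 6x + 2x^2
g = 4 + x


Add coefficients mod 7:
x^0: 4 + 4 = 1 (mod 7)
x^1: 6 + 1 = 0 (mod 7)
x^2: 2 + 0 = 2 (mod 7)
Result: 1 + 2x^2

f + g = 1 + 2x^2


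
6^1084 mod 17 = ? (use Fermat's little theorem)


Fermat's little theorem: if p is prime and gcd(a,p)=1, then a^(p-1) ≡ 1 (mod p)
p = 17 is prime, gcd(6,17) = 1
Reduce exponent: 1084 mod 16 = 12
So 6^1084 ≡ 6^12 (mod 17)
6^12 mod 17 = 13

6^1084 ≡ 13 (mod 17)


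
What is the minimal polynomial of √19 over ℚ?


√19 satisfies x² - 19 = 0, irreducible over ℚ since 19 is squarefree

Minimal polynomial: x² - 19


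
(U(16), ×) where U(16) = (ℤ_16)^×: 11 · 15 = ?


Operation: multiplication mod 16
11 · 15 = (a × b) mod 16 with a = 11, b = 15

11 · 15 = 5


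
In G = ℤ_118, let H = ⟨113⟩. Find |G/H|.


|⟨113⟩| = n / gcd(113, 118) = 118 / 1 = 118
H is normal (ℤ_118 is abelian).
|G/H| = |G| / |H| = 118 / 118 = 1

|G/H| = 1


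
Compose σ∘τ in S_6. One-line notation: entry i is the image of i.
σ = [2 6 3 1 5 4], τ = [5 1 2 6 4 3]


σ∘τ: apply τ first, then σ
1 →τ 5 →σ 5
2 →τ 1 →σ 2
3 →τ 2 →σ 6
4 →τ 6 →σ 4
5 →τ 4 →σ 1
6 →τ 3 →σ 3

σ∘τ = [5 2 6 4 1 3]


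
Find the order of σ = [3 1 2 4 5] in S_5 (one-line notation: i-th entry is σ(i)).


Cycle decomposition: (1 3 2)
Cycle lengths: 3
Order = lcm(3) = 3

ord(σ) = 3


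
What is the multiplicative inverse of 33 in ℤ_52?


Use the extended Euclidean algorithm to write 1 = 33·s + 52·t; then s mod 52 is the inverse.
Euclidean algorithm:
  33 = 0·52 + 33
  52 = 1·33 + 19
  33 = 1·19 + 14
  19 = 1·14 + 5
  14 = 2·5 + 4
  5 = 1·4 + 1
  4 = 4·1 + 0
gcd(33,52) = 1
Back-substitution gives: 33·(-11) + 52·(7) = 1
So 33⁻¹ ≡ -11 ≡ 41 (mod 52)
Check: 33 × 41 = 1353 ≡ 1 (mod 52) ✓

33⁻¹ ≡ 41 (mod 52)


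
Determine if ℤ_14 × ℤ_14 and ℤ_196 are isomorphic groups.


Comparing ℤ_14 × ℤ_14 and ℤ_196:
gcd(14,14) = 14 ≠ 1. Max element order in ℤ_14×ℤ_14 is lcm(14,14) = 14 < 196, so it has no element of order 196

No, ℤ_14 × ℤ_14 ≇ ℤ_196


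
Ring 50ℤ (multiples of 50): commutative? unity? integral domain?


50ℤ is a commutative ring under +,× but has no multiplicative identity (1 ∉ 50ℤ); it has no zero divisors, but without unity it is not an integral domain
Commutative: Yes
Integral domain: No
Has unity: No

50ℤ (multiples of 50): Commutative=Yes, Unity=No


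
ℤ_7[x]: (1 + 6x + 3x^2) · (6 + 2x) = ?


Expand and collect like terms; reduce coefficients mod 7:
x^0: 1·6 = 6 ≡ 6 (mod 7)
x^1: 1·2 + 6·6 = 38 ≡ 3 (mod 7)
x^2: 6·2 + 3·6 = 30 ≡ 2 (mod 7)
x^3: 3·2 = 6 ≡ 6 (mod 7)
Result: 6 + 3x + 2x^2 + 6x^3

f · g = 6 + 3x + 2x^2 + 6x^3


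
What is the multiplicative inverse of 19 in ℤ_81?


Use the extended Euclidean algorithm to write 1 = 19·s + 81·t; then s mod 81 is the inverse.
Euclidean algorithm:
  19 = 0·81 + 19
  81 = 4·19 + 5
  19 = 3·5 + 4
  5 = 1·4 + 1
  4 = 4·1 + 0
gcd(19,81) = 1
Back-substitution gives: 19·(-17) + 81·(4) = 1
So 19⁻¹ ≡ -17 ≡ 64 (mod 81)
Check: 19 × 64 = 1216 ≡ 1 (mod 81) ✓

19⁻¹ ≡ 64 (mod 81)


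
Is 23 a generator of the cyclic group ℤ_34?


g generates ℤ_n iff gcd(g, n) = 1
gcd(23, 34) = 1
Since gcd = 1, 23 is a generator.

Yes, 23 generates ℤ_34


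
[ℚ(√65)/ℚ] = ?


√65 has minimal polynomial x² - 65 (irreducible over ℚ since 65 is squarefree)

[ℚ(√65)/ℚ] = 2


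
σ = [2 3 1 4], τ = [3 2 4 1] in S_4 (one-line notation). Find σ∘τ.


σ∘τ: apply τ first, then σ
1 →τ 3 →σ 1
2 →τ 2 →σ 3
3 →τ 4 →σ 4
4 →τ 1 →σ 2

σ∘τ = [1 3 4 2]


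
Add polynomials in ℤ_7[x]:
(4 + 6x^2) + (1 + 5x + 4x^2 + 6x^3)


Add coefficients mod 7:
x^0: 4 + 1 = 5 (mod 7)
x^1: 0 + 5 = 5 (mod 7)
x^2: 6 + 4 = 3 (mod 7)
x^3: 0 + 6 = 6 (mod 7)
Result: 5 + 5x + 3x^2 + 6x^3

f + g = 5 + 5x + 3x^2 + 6x^3
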